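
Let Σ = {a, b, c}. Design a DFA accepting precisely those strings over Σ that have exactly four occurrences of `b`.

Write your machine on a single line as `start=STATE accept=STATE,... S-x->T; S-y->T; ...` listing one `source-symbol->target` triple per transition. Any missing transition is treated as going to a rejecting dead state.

start=S0; accept=S4; S0-a->S0; S0-b->S1; S0-c->S0; S1-a->S1; S1-b->S2; S1-c->S1; S2-a->S2; S2-b->S3; S2-c->S2; S3-a->S3; S3-b->S4; S3-c->S3; S4-a->S4; S4-b->S5; S4-c->S4; S5-a->S5; S5-b->S5; S5-c->S5

Only the number of `b`s matters, and only up to 5. Make a chain S0 → S1 → S2 → S3 → S4 → S5 advanced by each `b` (with S5 absorbing); every other symbol self-loops. The accepting set is {S4}.
A 6-state machine:
        a   b   c  
>  S0   S0  S1  S0 
   S1   S1  S2  S1 
   S2   S2  S3  S2 
   S3   S3  S4  S3 
 * S4   S4  S5  S4 
   S5   S5  S5  S5 
(> = start, * = accepting)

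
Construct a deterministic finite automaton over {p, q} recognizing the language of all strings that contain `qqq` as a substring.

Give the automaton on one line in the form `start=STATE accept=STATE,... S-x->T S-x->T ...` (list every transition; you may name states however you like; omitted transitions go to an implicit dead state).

Track how much of `qqq` has been matched so far: state s0 is no progress, s3 is the absorbing accept state reached once `qqq` has occurred. Intermediate states record partial matches; on a mismatch, fall back to the longest reusable overlap.
4 states suffice.
        p   q  
>  s0   s0  s1 
   s1   s0  s2 
   s2   s0  s3 
 * s3   s3  s3 
(> = start, * = accepting)

start=s0 accept=s3 s0-p->s0 s0-q->s1 s1-p->s0 s1-q->s2 s2-p->s0 s2-q->s3 s3-p->s3 s3-q->s3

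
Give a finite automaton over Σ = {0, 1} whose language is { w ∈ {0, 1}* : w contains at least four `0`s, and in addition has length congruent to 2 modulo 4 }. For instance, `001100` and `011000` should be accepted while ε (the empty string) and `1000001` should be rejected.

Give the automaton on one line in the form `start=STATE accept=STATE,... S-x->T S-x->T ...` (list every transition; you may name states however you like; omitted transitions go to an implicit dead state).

Handle the two conditions separately and then intersect. The first has 6 states tracking the count of `0`s, saturating at 5; the second has 4 states tracking the input length modulo 4. A product state is a pair (one from each), accepting exactly when both do.
          0    1  
>  S0     S1   S2 
   S1     S3   S4 
   S2     S4   S5 
   S3     S6   S7 
   S4     S7   S8 
   S5     S8   S9 
   S6    S10  S11 
   S7    S11  S12 
   S8    S12  S13 
   S9    S13   S0 
   S10   S14  S15 
   S11   S15  S16 
   S12   S16  S17 
   S13   S17   S1 
   S14   S18  S18 
   S15   S18  S19 
   S16   S19  S20 
   S17   S20   S3 
 * S18   S21  S21 
 * S19   S21  S22 
   S20   S22   S6 
   S21   S23  S23 
   S22   S23  S10 
   S23   S14  S14 
(> = start, * = accepting)

start=S0 accept=S18,S19 S0-0->S1 S0-1->S2 S1-0->S3 S1-1->S4 S2-0->S4 S2-1->S5 S3-0->S6 S3-1->S7 S4-0->S7 S4-1->S8 S5-0->S8 S5-1->S9 S6-0->S10 S6-1->S11 S7-0->S11 S7-1->S12 S8-0->S12 S8-1->S13 S9-0->S13 S9-1->S0 S10-0->S14 S10-1->S15 S11-0->S15 S11-1->S16 S12-0->S16 S12-1->S17 S13-0->S17 S13-1->S1 S14-0->S18 S14-1->S18 S15-0->S18 S15-1->S19 S16-0->S19 S16-1->S20 S17-0->S20 S17-1->S3 S18-0->S21 S18-1->S21 S19-0->S21 S19-1->S22 S20-0->S22 S20-1->S6 S21-0->S23 S21-1->S23 S22-0->S23 S22-1->S10 S23-0->S14 S23-1->S14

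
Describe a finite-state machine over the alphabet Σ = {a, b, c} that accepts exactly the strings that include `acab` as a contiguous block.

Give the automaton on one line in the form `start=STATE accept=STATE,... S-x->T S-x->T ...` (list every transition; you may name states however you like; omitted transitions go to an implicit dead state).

start=q0 accept=q4 q0-a->q1 q0-b->q0 q0-c->q0 q1-a->q1 q1-b->q0 q1-c->q2 q2-a->q3 q2-b->q0 q2-c->q0 q3-a->q1 q3-b->q4 q3-c->q2 q4-a->q4 q4-b->q4 q4-c->q4

States q0..q3 record the length of the longest prefix of `acab` that matches the current input suffix. Reaching q4 means `acab` has been seen, and we stay there forever. Accept from q4.
        a   b   c  
>  q0   q1  q0  q0 
   q1   q1  q0  q2 
   q2   q3  q0  q0 
   q3   q1  q4  q2 
 * q4   q4  q4  q4 
(> = start, * = accepting)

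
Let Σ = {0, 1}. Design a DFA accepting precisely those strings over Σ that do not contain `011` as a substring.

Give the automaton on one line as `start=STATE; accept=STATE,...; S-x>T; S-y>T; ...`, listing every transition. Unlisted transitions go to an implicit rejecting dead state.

This is the complement of 'contains `011`'. Use the same substring-matching states — A through D holding how much of `011` has just been matched — but flip the accepting set: everything except the trap D accepts.
       0  1 
>* A   B  A 
 * B   B  C 
 * C   B  D 
   D   D  D 
(> = start, * = accepting)

start=A; accept=A,B,C; A-0>B; A-1>A; B-0>B; B-1>C; C-0>B; C-1>D; D-0>D; D-1>D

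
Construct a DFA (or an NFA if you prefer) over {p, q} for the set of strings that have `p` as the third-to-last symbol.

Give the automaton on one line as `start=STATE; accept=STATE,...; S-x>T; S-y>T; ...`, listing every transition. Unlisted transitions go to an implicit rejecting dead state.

A DFA must remember the last 3 symbols (since which symbol is third-to-last isn't known until the input ends). Use one state per possible window of the last ≤3 symbols; accept from those whose window starts with `p`.
15 states suffice.
          p    q  
>  s0     s1   s2 
   s1     s3   s4 
   s2     s5   s6 
   s3     s7   s8 
   s4     s9  s10 
   s5    s11  s12 
   s6    s13  s14 
 * s7     s7   s8 
 * s8     s9  s10 
 * s9    s11  s12 
 * s10   s13  s14 
   s11    s7   s8 
   s12    s9  s10 
   s13   s11  s12 
   s14   s13  s14 
(> = start, * = accepting)

start=s0; accept=s7,s8,s9,s10; s0-p>s1; s0-q>s2; s1-p>s3; s1-q>s4; s2-p>s5; s2-q>s6; s3-p>s7; s3-q>s8; s4-p>s9; s4-q>s10; s5-p>s11; s5-q>s12; s6-p>s13; s6-q>s14; s7-p>s7; s7-q>s8; s8-p>s9; s8-q>s10; s9-p>s11; s9-q>s12; s10-p>s13; s10-q>s14; s11-p>s7; s11-q>s8; s12-p>s9; s12-q>s10; s13-p>s11; s13-q>s12; s14-p>s13; s14-q>s14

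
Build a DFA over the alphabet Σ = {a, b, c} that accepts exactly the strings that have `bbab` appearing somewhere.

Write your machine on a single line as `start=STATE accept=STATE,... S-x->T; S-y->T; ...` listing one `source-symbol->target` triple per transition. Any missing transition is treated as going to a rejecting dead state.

start=s0; accept=s4; s0-a->s0; s0-b->s1; s0-c->s0; s1-a->s0; s1-b->s2; s1-c->s0; s2-a->s3; s2-b->s2; s2-c->s0; s3-a->s0; s3-b->s4; s3-c->s0; s4-a->s4; s4-b->s4; s4-c->s4

Track how much of `bbab` has been matched so far: state s0 is no progress, s4 is the absorbing accept state reached once `bbab` has occurred. Intermediate states record partial matches; on a mismatch, fall back to the longest reusable overlap.
A 5-state machine:
        a   b   c  
>  s0   s0  s1  s0 
   s1   s0  s2  s0 
   s2   s3  s2  s0 
   s3   s0  s4  s0 
 * s4   s4  s4  s4 
(> = start, * = accepting)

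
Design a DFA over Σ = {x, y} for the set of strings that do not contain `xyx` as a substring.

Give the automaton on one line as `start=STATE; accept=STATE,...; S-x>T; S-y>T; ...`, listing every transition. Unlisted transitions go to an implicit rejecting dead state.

Track partial matches of the forbidden pattern `xyx`. State q3 is a dead state reached once `xyx` has occurred; every other state accepts. q0 means no part of `xyx` is currently matched.
4 states suffice.
        x   y  
>* q0   q1  q0 
 * q1   q1  q2 
 * q2   q3  q0 
   q3   q3  q3 
(> = start, * = accepting)

start=q0; accept=q0,q1,q2; q0-x>q1; q0-y>q0; q1-x>q1; q1-y>q2; q2-x>q3; q2-y>q0; q3-x>q3; q3-y>q3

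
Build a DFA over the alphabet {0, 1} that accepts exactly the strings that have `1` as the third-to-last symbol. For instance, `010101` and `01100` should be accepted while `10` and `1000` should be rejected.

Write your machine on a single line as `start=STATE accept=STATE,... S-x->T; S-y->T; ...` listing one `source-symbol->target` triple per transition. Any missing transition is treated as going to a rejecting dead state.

start=A; accept=L,M,N,O; A-0->B; A-1->C; B-0->D; B-1->E; C-0->F; C-1->G; D-0->H; D-1->I; E-0->J; E-1->K; F-0->L; F-1->M; G-0->N; G-1->O; H-0->H; H-1->I; I-0->J; I-1->K; J-0->L; J-1->M; K-0->N; K-1->O; L-0->H; L-1->I; M-0->J; M-1->K; N-0->L; N-1->M; O-0->N; O-1->O

Because acceptance depends on a position counted from the end, the machine has to buffer the most recent 3 symbols. Make each state the string of the last up-to-3 symbols read; on input `x` shift the window left and append `x`. Accept when the buffered window has length 3 and begins with `1`.
       0  1 
>  A   B  C 
   B   D  E 
   C   F  G 
   D   H  I 
   E   J  K 
   F   L  M 
   G   N  O 
   H   H  I 
   I   J  K 
   J   L  M 
   K   N  O 
 * L   H  I 
 * M   J  K 
 * N   L  M 
 * O   N  O 
(> = start, * = accepting)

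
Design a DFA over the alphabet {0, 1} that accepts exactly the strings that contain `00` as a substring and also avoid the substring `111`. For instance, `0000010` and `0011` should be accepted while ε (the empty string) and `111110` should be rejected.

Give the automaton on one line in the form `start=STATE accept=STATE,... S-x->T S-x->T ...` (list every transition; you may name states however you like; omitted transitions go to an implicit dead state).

start=A accept=D,F,H A-0->B A-1->C B-0->D B-1->C C-0->B C-1->E D-0->D D-1->F E-0->B E-1->G F-0->D F-1->H G-0->I G-1->G H-0->D H-1->J I-0->J I-1->G J-0->J J-1->J

Build one automaton per condition and run them in lockstep. One (3 states) tracks whether and how much of `00` has been seen; the other (4 states) tracks partial matches of the forbidden pattern `111`. Each combined state is a pair, one component from each; accept when both components accept.
10 states suffice.
       0  1 
>  A   B  C 
   B   D  C 
   C   B  E 
 * D   D  F 
   E   B  G 
 * F   D  H 
   G   I  G 
 * H   D  J 
   I   J  G 
   J   J  J 
(> = start, * = accepting)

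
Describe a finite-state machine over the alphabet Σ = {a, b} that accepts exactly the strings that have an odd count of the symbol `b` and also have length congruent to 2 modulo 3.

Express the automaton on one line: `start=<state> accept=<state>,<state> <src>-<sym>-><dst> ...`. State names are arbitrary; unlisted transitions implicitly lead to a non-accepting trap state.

Handle the two conditions separately and then intersect. The first has 2 states tracking the count of `b`s modulo 2; the second has 3 states tracking the input length modulo 3. A product state is a pair (one from each), accepting exactly when both do.
A 6-state machine:
        a   b  
>  S0   S1  S2 
   S1   S3  S4 
   S2   S4  S3 
   S3   S0  S5 
 * S4   S5  S0 
   S5   S2  S1 
(> = start, * = accepting)

start=S0 accept=S4 S0-a->S1 S0-b->S2 S1-a->S3 S1-b->S4 S2-a->S4 S2-b->S3 S3-a->S0 S3-b->S5 S4-a->S5 S4-b->S0 S5-a->S2 S5-b->S1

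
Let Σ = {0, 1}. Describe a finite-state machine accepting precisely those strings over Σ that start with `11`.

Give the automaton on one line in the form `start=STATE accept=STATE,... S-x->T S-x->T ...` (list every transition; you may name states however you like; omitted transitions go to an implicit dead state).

Walk along `11` while the input agrees: from q0 take `1` to q1, and so on. Any deviation drops to the rejecting sink q3. Once q2 is reached the prefix is confirmed and every continuation is accepted.
        0   1  
>  q0   q3  q1 
   q1   q3  q2 
 * q2   q2  q2 
   q3   q3  q3 
(> = start, * = accepting)

start=q0 accept=q2 q0-0->q3 q0-1->q1 q1-0->q3 q1-1->q2 q2-0->q2 q2-1->q2 q3-0->q3 q3-1->q3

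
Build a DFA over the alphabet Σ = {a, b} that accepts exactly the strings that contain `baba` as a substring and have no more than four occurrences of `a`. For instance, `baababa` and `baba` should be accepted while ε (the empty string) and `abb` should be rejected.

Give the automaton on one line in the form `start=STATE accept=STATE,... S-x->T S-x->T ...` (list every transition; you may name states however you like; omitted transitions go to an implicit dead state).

start=q0 accept=q12,q14,q15 q0-a->q1 q0-b->q2 q1-a->q3 q1-b->q4 q2-a->q5 q2-b->q2 q3-a->q6 q3-b->q7 q4-a->q8 q4-b->q4 q5-a->q3 q5-b->q9 q6-a->q6 q6-b->q6 q7-a->q10 q7-b->q7 q8-a->q6 q8-b->q11 q9-a->q12 q9-b->q4 q10-a->q6 q10-b->q13 q11-a->q14 q11-b->q7 q12-a->q14 q12-b->q12 q13-a->q15 q13-b->q6 q14-a->q15 q14-b->q14 q15-a->q6 q15-b->q15

Run two small machines in parallel and take their product. The first has 5 states tracking whether and how much of `baba` has been seen; the second has 6 states tracking the count of `a`s, saturating at 5. A product state is a pair (one from each), accepting exactly when both do. Minimizing collapses redundant product states.
          a    b  
>  q0     q1   q2 
   q1     q3   q4 
   q2     q5   q2 
   q3     q6   q7 
   q4     q8   q4 
   q5     q3   q9 
   q6     q6   q6 
   q7    q10   q7 
   q8     q6  q11 
   q9    q12   q4 
   q10    q6  q13 
   q11   q14   q7 
 * q12   q14  q12 
   q13   q15   q6 
 * q14   q15  q14 
 * q15    q6  q15 
(> = start, * = accepting)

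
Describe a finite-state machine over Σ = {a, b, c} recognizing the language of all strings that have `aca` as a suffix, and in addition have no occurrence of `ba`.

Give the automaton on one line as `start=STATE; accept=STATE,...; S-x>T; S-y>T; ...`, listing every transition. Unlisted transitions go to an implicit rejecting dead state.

Handle the two conditions separately and then intersect. One (4 states) tracks how much of the suffix `aca` has currently been matched; the other (3 states) tracks partial matches of the forbidden pattern `ba`. Each combined state is a pair, one component from each; accept when both components accept. After merging equivalent states the machine shrinks.
A 6-state machine:
        a   b   c  
>  S0   S1  S2  S0 
   S1   S1  S2  S3 
   S2   S4  S2  S0 
   S3   S5  S2  S0 
   S4   S4  S4  S4 
 * S5   S1  S2  S3 
(> = start, * = accepting)

start=S0; accept=S5; S0-a>S1; S0-b>S2; S0-c>S0; S1-a>S1; S1-b>S2; S1-c>S3; S2-a>S4; S2-b>S2; S2-c>S0; S3-a>S5; S3-b>S2; S3-c>S0; S4-a>S4; S4-b>S4; S4-c>S4; S5-a>S1; S5-b>S2; S5-c>S3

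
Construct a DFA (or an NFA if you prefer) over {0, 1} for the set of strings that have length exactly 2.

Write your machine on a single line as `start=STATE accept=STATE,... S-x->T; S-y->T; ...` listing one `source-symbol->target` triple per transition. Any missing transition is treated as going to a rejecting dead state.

start=S0; accept=S2; S0-0->S1; S0-1->S1; S1-0->S2; S1-1->S2; S2-0->S3; S2-1->S3; S3-0->S3; S3-1->S3

Count input length up to 3: every symbol moves from S0 toward S3, which means 'more than 2' and absorbs. Accept from {S2}.
4 states suffice.
        0   1  
>  S0   S1  S1 
   S1   S2  S2 
 * S2   S3  S3 
   S3   S3  S3 
(> = start, * = accepting)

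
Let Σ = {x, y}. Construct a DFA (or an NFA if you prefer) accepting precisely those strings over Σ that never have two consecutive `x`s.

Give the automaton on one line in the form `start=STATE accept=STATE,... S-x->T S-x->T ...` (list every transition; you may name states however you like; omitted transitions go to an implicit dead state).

start=A accept=A,B A-x->B A-y->A B-x->C B-y->A C-x->C C-y->C

Track partial matches of the forbidden pattern `xx`. State C is a dead state reached once `xx` has occurred; every other state accepts. A means no part of `xx` is currently matched.
With 3 states:
       x  y 
>* A   B  A 
 * B   C  A 
   C   C  C 
(> = start, * = accepting)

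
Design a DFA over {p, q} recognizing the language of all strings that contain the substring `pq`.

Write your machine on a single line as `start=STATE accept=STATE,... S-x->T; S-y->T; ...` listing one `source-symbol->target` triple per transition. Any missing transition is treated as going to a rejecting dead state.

start=A; accept=C; A-p->B; A-q->A; B-p->B; B-q->C; C-p->C; C-q->C

States A..B record the length of the longest prefix of `pq` that matches the current input suffix. Reaching C means `pq` has been seen, and we stay there forever. Accept from C.
3 states suffice.
       p  q 
>  A   B  A 
   B   B  C 
 * C   C  C 
(> = start, * = accepting)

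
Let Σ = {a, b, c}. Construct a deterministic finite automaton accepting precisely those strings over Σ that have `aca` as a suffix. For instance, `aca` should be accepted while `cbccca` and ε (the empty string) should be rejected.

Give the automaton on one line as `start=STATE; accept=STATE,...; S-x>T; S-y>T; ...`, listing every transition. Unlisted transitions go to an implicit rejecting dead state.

start=s0; accept=s3; s0-a>s1; s0-b>s0; s0-c>s0; s1-a>s1; s1-b>s0; s1-c>s2; s2-a>s3; s2-b>s0; s2-c>s0; s3-a>s1; s3-b>s0; s3-c>s2

Remember how much of `aca` the current input suffix matches. State s0 means no match yet; s1 means the last symbol is `a`; s2 means the last 2 symbols are `ac`; s3 means the last 3 symbols are `aca`. Only s3 accepts. On a mismatch, fall back to the longest proper suffix that is still a prefix of `aca`.
A 4-state machine:
        a   b   c  
>  s0   s1  s0  s0 
   s1   s1  s0  s2 
   s2   s3  s0  s0 
 * s3   s1  s0  s2 
(> = start, * = accepting)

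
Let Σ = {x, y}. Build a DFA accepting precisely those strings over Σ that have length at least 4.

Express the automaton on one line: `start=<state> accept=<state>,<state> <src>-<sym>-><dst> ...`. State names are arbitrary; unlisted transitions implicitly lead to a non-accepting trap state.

start=S0 accept=S4,S5 S0-x->S1 S0-y->S1 S1-x->S2 S1-y->S2 S2-x->S3 S2-y->S3 S3-x->S4 S3-y->S4 S4-x->S5 S4-y->S5 S5-x->S5 S5-y->S5

Count input length up to 5: every symbol moves from S0 toward S5, which means 'more than 4' and absorbs. Accept from {S4, S5}.
With 6 states:
        x   y  
>  S0   S1  S1 
   S1   S2  S2 
   S2   S3  S3 
   S3   S4  S4 
 * S4   S5  S5 
 * S5   S5  S5 
(> = start, * = accepting)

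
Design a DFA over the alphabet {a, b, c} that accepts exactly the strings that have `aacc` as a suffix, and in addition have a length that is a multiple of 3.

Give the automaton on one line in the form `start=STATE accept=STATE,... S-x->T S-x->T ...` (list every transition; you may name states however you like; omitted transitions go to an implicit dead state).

start=q0 accept=q6 q0-a->q1 q0-b->q1 q0-c->q1 q1-a->q2 q1-b->q2 q1-c->q2 q2-a->q3 q2-b->q0 q2-c->q0 q3-a->q4 q3-b->q1 q3-c->q1 q4-a->q2 q4-b->q2 q4-c->q5 q5-a->q3 q5-b->q0 q5-c->q6 q6-a->q1 q6-b->q1 q6-c->q1

Run two small machines in parallel and take their product. One (5 states) tracks how much of the suffix `aacc` has currently been matched; the other (3 states) tracks the input length modulo 3. Each combined state is a pair, one component from each; accept when both components accept. Minimizing collapses redundant product states.
A 7-state machine:
        a   b   c  
>  q0   q1  q1  q1 
   q1   q2  q2  q2 
   q2   q3  q0  q0 
   q3   q4  q1  q1 
   q4   q2  q2  q5 
   q5   q3  q0  q6 
 * q6   q1  q1  q1 
(> = start, * = accepting)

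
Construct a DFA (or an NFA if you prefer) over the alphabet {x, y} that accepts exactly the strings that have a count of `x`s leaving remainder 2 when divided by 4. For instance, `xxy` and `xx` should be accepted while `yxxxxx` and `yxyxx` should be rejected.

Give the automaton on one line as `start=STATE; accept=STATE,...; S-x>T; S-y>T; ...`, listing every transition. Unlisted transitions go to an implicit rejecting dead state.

The only thing that matters is how many `x`s have appeared, reduced mod 4. Use one state per residue: A for 0, …, D for 3. Reading `x` moves to the next residue; anything else stays put. C is accepting.
With 4 states:
       x  y 
>  A   B  A 
   B   C  B 
 * C   D  C 
   D   A  D 
(> = start, * = accepting)

start=A; accept=C; A-x>B; A-y>A; B-x>C; B-y>B; C-x>D; C-y>C; D-x>A; D-y>D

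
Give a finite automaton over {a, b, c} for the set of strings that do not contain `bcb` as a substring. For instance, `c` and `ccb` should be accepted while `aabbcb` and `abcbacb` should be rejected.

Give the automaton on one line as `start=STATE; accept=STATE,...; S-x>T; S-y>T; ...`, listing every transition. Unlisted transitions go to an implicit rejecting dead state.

Track partial matches of the forbidden pattern `bcb`. State s3 is a dead state reached once `bcb` has occurred; every other state accepts. s0 means no part of `bcb` is currently matched.
4 states suffice.
        a   b   c  
>* s0   s0  s1  s0 
 * s1   s0  s1  s2 
 * s2   s0  s3  s0 
   s3   s3  s3  s3 
(> = start, * = accepting)

start=s0; accept=s0,s1,s2; s0-a>s0; s0-b>s1; s0-c>s0; s1-a>s0; s1-b>s1; s1-c>s2; s2-a>s0; s2-b>s3; s2-c>s0; s3-a>s3; s3-b>s3; s3-c>s3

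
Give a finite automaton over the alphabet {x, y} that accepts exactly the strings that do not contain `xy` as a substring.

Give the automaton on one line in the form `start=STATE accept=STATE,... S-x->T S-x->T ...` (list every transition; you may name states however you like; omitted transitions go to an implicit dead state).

start=s0 accept=s0,s1 s0-x->s1 s0-y->s0 s1-x->s1 s1-y->s2 s2-x->s2 s2-y->s2

Track partial matches of the forbidden pattern `xy`. State s2 is a dead state reached once `xy` has occurred; every other state accepts. s0 means no part of `xy` is currently matched.
With 3 states:
        x   y  
>* s0   s1  s0 
 * s1   s1  s2 
   s2   s2  s2 
(> = start, * = accepting)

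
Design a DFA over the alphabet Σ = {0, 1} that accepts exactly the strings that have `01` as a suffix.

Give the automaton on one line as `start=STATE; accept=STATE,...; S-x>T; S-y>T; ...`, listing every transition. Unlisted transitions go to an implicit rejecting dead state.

start=s0; accept=s2; s0-0>s1; s0-1>s0; s1-0>s1; s1-1>s2; s2-0>s1; s2-1>s0

Let each state record the length of the longest suffix of the input read so far that is also a prefix of `01`. s1 means the last symbol is `0`; s2 means the last 2 symbols are `01`. Accept only at s2, where the string currently ends in `01`.
With 3 states:
        0   1  
>  s0   s1  s0 
   s1   s1  s2 
 * s2   s1  s0 
(> = start, * = accepting)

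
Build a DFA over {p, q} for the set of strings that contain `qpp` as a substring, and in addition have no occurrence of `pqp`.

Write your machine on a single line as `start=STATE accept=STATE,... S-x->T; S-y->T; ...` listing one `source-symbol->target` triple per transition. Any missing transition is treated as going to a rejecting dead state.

Handle the two conditions separately and then intersect. The first has 4 states tracking whether and how much of `qpp` has been seen; the second has 4 states tracking partial matches of the forbidden pattern `pqp`. A product state is a pair (one from each), accepting exactly when both do. After merging equivalent states the machine shrinks.
9 states suffice.
       p  q 
>  A   B  C 
   B   B  D 
   C   E  C 
   D   F  C 
   E   G  D 
   F   F  F 
 * G   G  H 
 * H   F  I 
 * I   G  I 
(> = start, * = accepting)

start=A; accept=G,H,I; A-p->B; A-q->C; B-p->B; B-q->D; C-p->E; C-q->C; D-p->F; D-q->C; E-p->G; E-q->D; F-p->F; F-q->F; G-p->G; G-q->H; H-p->F; H-q->I; I-p->G; I-q->I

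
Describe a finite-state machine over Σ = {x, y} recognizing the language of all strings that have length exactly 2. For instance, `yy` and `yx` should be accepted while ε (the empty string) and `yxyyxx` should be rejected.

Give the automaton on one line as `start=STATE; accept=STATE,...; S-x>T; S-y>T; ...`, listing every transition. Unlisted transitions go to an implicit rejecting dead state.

Count input length up to 3: every symbol moves from S0 toward S3, which means 'more than 2' and absorbs. Accept from {S2}.
        x   y  
>  S0   S1  S1 
   S1   S2  S2 
 * S2   S3  S3 
   S3   S3  S3 
(> = start, * = accepting)

start=S0; accept=S2; S0-x>S1; S0-y>S1; S1-x>S2; S1-y>S2; S2-x>S3; S2-y>S3; S3-x>S3; S3-y>S3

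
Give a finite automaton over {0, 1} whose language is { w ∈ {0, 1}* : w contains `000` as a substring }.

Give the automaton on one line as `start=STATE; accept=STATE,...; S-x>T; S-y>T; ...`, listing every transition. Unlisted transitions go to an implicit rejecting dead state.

Track how much of `000` has been matched so far: state s0 is no progress, s3 is the absorbing accept state reached once `000` has occurred. Intermediate states record partial matches; on a mismatch, fall back to the longest reusable overlap.
A 4-state machine:
        0   1  
>  s0   s1  s0 
   s1   s2  s0 
   s2   s3  s0 
 * s3   s3  s3 
(> = start, * = accepting)

start=s0; accept=s3; s0-0>s1; s0-1>s0; s1-0>s2; s1-1>s0; s2-0>s3; s2-1>s0; s3-0>s3; s3-1>s3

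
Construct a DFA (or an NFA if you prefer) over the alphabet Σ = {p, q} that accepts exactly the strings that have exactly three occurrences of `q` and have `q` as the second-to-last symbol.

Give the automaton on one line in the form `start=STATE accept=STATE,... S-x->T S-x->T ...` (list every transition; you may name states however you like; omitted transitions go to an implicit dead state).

Run two small machines in parallel and take their product. The first has 5 states tracking the count of `q`s, saturating at 4; the second has 7 states tracking the last 2 symbols read. A product state is a pair (one from each), accepting exactly when both do. Minimizing collapses redundant product states.
8 states suffice.
       p  q 
>  A   A  B 
   B   B  C 
   C   D  E 
   D   D  F 
 * E   G  H 
   F   G  H 
 * G   H  H 
   H   H  H 
(> = start, * = accepting)

start=A accept=E,G A-p->A A-q->B B-p->B B-q->C C-p->D C-q->E D-p->D D-q->F E-p->G E-q->H F-p->G F-q->H G-p->H G-q->H H-p->H H-q->H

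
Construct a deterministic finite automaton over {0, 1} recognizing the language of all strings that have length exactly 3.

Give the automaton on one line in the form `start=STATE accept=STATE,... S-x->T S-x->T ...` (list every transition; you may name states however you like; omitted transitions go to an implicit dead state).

We only need to distinguish lengths 0, 1, …, 3, and '>3'. Chain q0 → q1 → q2 → q3 → q4 on every symbol, with q4 looping. Accepting states: {q3}.
With 5 states:
        0   1  
>  q0   q1  q1 
   q1   q2  q2 
   q2   q3  q3 
 * q3   q4  q4 
   q4   q4  q4 
(> = start, * = accepting)

start=q0 accept=q3 q0-0->q1 q0-1->q1 q1-0->q2 q1-1->q2 q2-0->q3 q2-1->q3 q3-0->q4 q3-1->q4 q4-0->q4 q4-1->q4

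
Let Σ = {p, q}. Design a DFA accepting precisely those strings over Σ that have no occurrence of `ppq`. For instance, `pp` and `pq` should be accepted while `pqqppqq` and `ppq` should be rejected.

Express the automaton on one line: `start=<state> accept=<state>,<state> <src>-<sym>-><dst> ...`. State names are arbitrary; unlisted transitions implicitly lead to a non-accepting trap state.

Track partial matches of the forbidden pattern `ppq`. State S3 is a dead state reached once `ppq` has occurred; every other state accepts. S0 means no part of `ppq` is currently matched.
With 4 states:
        p   q  
>* S0   S1  S0 
 * S1   S2  S0 
 * S2   S2  S3 
   S3   S3  S3 
(> = start, * = accepting)

start=S0 accept=S0,S1,S2 S0-p->S1 S0-q->S0 S1-p->S2 S1-q->S0 S2-p->S2 S2-q->S3 S3-p->S3 S3-q->S3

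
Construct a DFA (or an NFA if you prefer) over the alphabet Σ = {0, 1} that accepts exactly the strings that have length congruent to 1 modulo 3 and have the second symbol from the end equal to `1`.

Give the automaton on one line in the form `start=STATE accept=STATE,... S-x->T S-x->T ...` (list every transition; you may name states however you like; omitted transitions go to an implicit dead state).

start=S0 accept=S13,S14 S0-0->S1 S0-1->S2 S1-0->S3 S1-1->S4 S2-0->S5 S2-1->S6 S3-0->S7 S3-1->S8 S4-0->S9 S4-1->S10 S5-0->S7 S5-1->S8 S6-0->S9 S6-1->S10 S7-0->S11 S7-1->S12 S8-0->S13 S8-1->S14 S9-0->S11 S9-1->S12 S10-0->S13 S10-1->S14 S11-0->S3 S11-1->S4 S12-0->S5 S12-1->S6 S13-0->S3 S13-1->S4 S14-0->S5 S14-1->S6

Run two small machines in parallel and take their product. The first has 3 states tracking the input length modulo 3; the second has 7 states tracking the last 2 symbols read. A product state is a pair (one from each), accepting exactly when both do.
With 15 states:
          0    1  
>  S0     S1   S2 
   S1     S3   S4 
   S2     S5   S6 
   S3     S7   S8 
   S4     S9  S10 
   S5     S7   S8 
   S6     S9  S10 
   S7    S11  S12 
   S8    S13  S14 
   S9    S11  S12 
   S10   S13  S14 
   S11    S3   S4 
   S12    S5   S6 
 * S13    S3   S4 
 * S14    S5   S6 
(> = start, * = accepting)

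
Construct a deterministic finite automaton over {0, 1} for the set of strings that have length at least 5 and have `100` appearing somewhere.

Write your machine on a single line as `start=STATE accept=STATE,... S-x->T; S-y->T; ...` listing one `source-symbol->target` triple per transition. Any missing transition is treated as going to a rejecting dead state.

Run two small machines in parallel and take their product. The first has 7 states tracking the input length, saturating at 6; the second has 4 states tracking whether and how much of `100` has been seen. A product state is a pair (one from each), accepting exactly when both do. Equivalent product states are then merged.
With 12 states:
          0    1  
>  q0     q1   q2 
   q1     q3   q4 
   q2     q5   q4 
   q3     q3   q6 
   q4     q7   q6 
   q5     q8   q6 
   q6     q9   q6 
   q7    q10   q6 
   q8    q10  q10 
   q9    q11   q6 
   q10   q11  q11 
 * q11   q11  q11 
(> = start, * = accepting)

start=q0; accept=q11; q0-0->q1; q0-1->q2; q1-0->q3; q1-1->q4; q2-0->q5; q2-1->q4; q3-0->q3; q3-1->q6; q4-0->q7; q4-1->q6; q5-0->q8; q5-1->q6; q6-0->q9; q6-1->q6; q7-0->q10; q7-1->q6; q8-0->q10; q8-1->q10; q9-0->q11; q9-1->q6; q10-0->q11; q10-1->q11; q11-0->q11; q11-1->q11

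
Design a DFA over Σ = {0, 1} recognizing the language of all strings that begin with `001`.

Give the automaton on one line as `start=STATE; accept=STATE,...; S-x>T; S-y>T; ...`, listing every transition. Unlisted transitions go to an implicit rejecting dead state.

Check the first 3 symbols one by one: q0 through q2 record how many have matched `001` so far; any wrong symbol goes to the dead state q4. After all 3 match we enter the accepting sink q3.
A 5-state machine:
        0   1  
>  q0   q1  q4 
   q1   q2  q4 
   q2   q4  q3 
 * q3   q3  q3 
   q4   q4  q4 
(> = start, * = accepting)

start=q0; accept=q3; q0-0>q1; q0-1>q4; q1-0>q2; q1-1>q4; q2-0>q4; q2-1>q3; q3-0>q3; q3-1>q3; q4-0>q4; q4-1>q4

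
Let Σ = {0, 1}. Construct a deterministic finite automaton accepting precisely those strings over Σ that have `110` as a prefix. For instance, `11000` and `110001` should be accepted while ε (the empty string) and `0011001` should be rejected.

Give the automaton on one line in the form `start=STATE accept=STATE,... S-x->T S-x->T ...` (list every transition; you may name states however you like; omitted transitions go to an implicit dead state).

start=s0 accept=s3 s0-0->s4 s0-1->s1 s1-0->s4 s1-1->s2 s2-0->s3 s2-1->s4 s3-0->s3 s3-1->s3 s4-0->s4 s4-1->s4

Walk along `110` while the input agrees: from s0 take `1` to s1, and so on. Any deviation drops to the rejecting sink s4. Once s3 is reached the prefix is confirmed and every continuation is accepted.
5 states suffice.
        0   1  
>  s0   s4  s1 
   s1   s4  s2 
   s2   s3  s4 
 * s3   s3  s3 
   s4   s4  s4 
(> = start, * = accepting)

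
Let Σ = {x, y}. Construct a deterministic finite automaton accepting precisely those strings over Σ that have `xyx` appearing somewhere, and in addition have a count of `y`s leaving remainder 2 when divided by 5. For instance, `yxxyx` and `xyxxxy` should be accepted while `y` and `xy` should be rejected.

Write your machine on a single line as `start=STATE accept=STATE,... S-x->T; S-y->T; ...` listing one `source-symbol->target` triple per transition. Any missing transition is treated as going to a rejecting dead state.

start=q0; accept=q10; q0-x->q1; q0-y->q2; q1-x->q1; q1-y->q3; q2-x->q4; q2-y->q5; q3-x->q6; q3-y->q5; q4-x->q4; q4-y->q7; q5-x->q8; q5-y->q9; q6-x->q6; q6-y->q10; q7-x->q10; q7-y->q9; q8-x->q8; q8-y->q11; q9-x->q12; q9-y->q13; q10-x->q10; q10-y->q14; q11-x->q14; q11-y->q13; q12-x->q12; q12-y->q15; q13-x->q16; q13-y->q0; q14-x->q14; q14-y->q17; q15-x->q17; q15-y->q0; q16-x->q16; q16-y->q18; q17-x->q17; q17-y->q19; q18-x->q19; q18-y->q2; q19-x->q19; q19-y->q6

Run two small machines in parallel and take their product. One (4 states) tracks whether and how much of `xyx` has been seen; the other (5 states) tracks the count of `y`s modulo 5. Each combined state is a pair, one component from each; accept when both components accept.
With 20 states:
          x    y  
>  q0     q1   q2 
   q1     q1   q3 
   q2     q4   q5 
   q3     q6   q5 
   q4     q4   q7 
   q5     q8   q9 
   q6     q6  q10 
   q7    q10   q9 
   q8     q8  q11 
   q9    q12  q13 
 * q10   q10  q14 
   q11   q14  q13 
   q12   q12  q15 
   q13   q16   q0 
   q14   q14  q17 
   q15   q17   q0 
   q16   q16  q18 
   q17   q17  q19 
   q18   q19   q2 
   q19   q19   q6 
(> = start, * = accepting)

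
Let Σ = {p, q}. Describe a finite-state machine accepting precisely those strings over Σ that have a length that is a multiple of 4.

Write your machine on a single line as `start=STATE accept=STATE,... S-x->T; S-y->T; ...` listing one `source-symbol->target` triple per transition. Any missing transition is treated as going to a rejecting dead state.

Only the length mod 4 matters, so use a 4-cycle: from any state, every input symbol moves to the next state, wrapping s3 back to s0. Mark s0 accepting.
A 4-state machine:
        p   q  
>* s0   s1  s1 
   s1   s2  s2 
   s2   s3  s3 
   s3   s0  s0 
(> = start, * = accepting)

start=s0; accept=s0; s0-p->s1; s0-q->s1; s1-p->s2; s1-q->s2; s2-p->s3; s2-q->s3; s3-p->s0; s3-q->s0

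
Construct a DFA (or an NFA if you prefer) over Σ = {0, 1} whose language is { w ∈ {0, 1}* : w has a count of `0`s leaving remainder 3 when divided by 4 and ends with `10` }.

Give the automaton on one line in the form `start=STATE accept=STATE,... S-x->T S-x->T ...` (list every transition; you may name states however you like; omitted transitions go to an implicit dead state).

Run two small machines in parallel and take their product. One (4 states) tracks the count of `0`s modulo 4; the other (3 states) tracks how much of the suffix `10` has currently been matched. Each combined state is a pair, one component from each; accept when both components accept. After merging equivalent states the machine shrinks.
With 6 states:
       0  1 
>  A   B  A 
   B   C  B 
   C   D  E 
   D   A  D 
   E   F  E 
 * F   A  D 
(> = start, * = accepting)

start=A accept=F A-0->B A-1->A B-0->C B-1->B C-0->D C-1->E D-0->A D-1->D E-0->F E-1->E F-0->A F-1->D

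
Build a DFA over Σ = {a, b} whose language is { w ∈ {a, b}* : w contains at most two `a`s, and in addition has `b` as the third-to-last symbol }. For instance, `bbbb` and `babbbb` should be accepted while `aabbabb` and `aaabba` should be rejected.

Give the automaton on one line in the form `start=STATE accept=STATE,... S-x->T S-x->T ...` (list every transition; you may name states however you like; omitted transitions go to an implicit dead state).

start=s0 accept=s11,s12,s13,s14,s16,s17,s18,s19 s0-a->s1 s0-b->s2 s1-a->s3 s1-b->s4 s2-a->s5 s2-b->s6 s3-a->s7 s3-b->s8 s4-a->s9 s4-b->s10 s5-a->s11 s5-b->s12 s6-a->s13 s6-b->s14 s7-a->s7 s7-b->s7 s8-a->s7 s8-b->s15 s9-a->s7 s9-b->s16 s10-a->s17 s10-b->s18 s11-a->s7 s11-b->s8 s12-a->s9 s12-b->s10 s13-a->s11 s13-b->s12 s14-a->s13 s14-b->s14 s15-a->s7 s15-b->s19 s16-a->s7 s16-b->s15 s17-a->s7 s17-b->s16 s18-a->s17 s18-b->s18 s19-a->s7 s19-b->s19

Build one automaton per condition and run them in lockstep. The first has 4 states tracking the count of `a`s, saturating at 3; the second has 15 states tracking the last 3 symbols read. A product state is a pair (one from each), accepting exactly when both do. After merging equivalent states the machine shrinks.
20 states suffice.
          a    b  
>  s0     s1   s2 
   s1     s3   s4 
   s2     s5   s6 
   s3     s7   s8 
   s4     s9  s10 
   s5    s11  s12 
   s6    s13  s14 
   s7     s7   s7 
   s8     s7  s15 
   s9     s7  s16 
   s10   s17  s18 
 * s11    s7   s8 
 * s12    s9  s10 
 * s13   s11  s12 
 * s14   s13  s14 
   s15    s7  s19 
 * s16    s7  s15 
 * s17    s7  s16 
 * s18   s17  s18 
 * s19    s7  s19 
(> = start, * = accepting)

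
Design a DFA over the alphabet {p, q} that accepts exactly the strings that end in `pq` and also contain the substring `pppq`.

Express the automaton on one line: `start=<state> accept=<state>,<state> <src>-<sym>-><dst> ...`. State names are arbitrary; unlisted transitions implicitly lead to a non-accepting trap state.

start=S0 accept=S4 S0-p->S1 S0-q->S0 S1-p->S2 S1-q->S0 S2-p->S3 S2-q->S0 S3-p->S3 S3-q->S4 S4-p->S3 S4-q->S5 S5-p->S3 S5-q->S5

Build one automaton per condition and run them in lockstep. The first has 3 states tracking how much of the suffix `pq` has currently been matched; the second has 5 states tracking whether and how much of `pppq` has been seen. A product state is a pair (one from each), accepting exactly when both do. After merging equivalent states the machine shrinks.
With 6 states:
        p   q  
>  S0   S1  S0 
   S1   S2  S0 
   S2   S3  S0 
   S3   S3  S4 
 * S4   S3  S5 
   S5   S3  S5 
(> = start, * = accepting)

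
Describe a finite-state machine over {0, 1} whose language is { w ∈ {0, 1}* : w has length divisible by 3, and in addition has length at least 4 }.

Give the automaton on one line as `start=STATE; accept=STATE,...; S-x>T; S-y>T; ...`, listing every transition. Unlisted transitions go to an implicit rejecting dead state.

Build one automaton per condition and run them in lockstep. The first has 3 states tracking the input length modulo 3; the second has 6 states tracking the input length, saturating at 5. A product state is a pair (one from each), accepting exactly when both do. Equivalent product states are then merged.
A 7-state machine:
        0   1  
>  s0   s1  s1 
   s1   s2  s2 
   s2   s3  s3 
   s3   s4  s4 
   s4   s5  s5 
   s5   s6  s6 
 * s6   s4  s4 
(> = start, * = accepting)

start=s0; accept=s6; s0-0>s1; s0-1>s1; s1-0>s2; s1-1>s2; s2-0>s3; s2-1>s3; s3-0>s4; s3-1>s4; s4-0>s5; s4-1>s5; s5-0>s6; s5-1>s6; s6-0>s4; s6-1>s4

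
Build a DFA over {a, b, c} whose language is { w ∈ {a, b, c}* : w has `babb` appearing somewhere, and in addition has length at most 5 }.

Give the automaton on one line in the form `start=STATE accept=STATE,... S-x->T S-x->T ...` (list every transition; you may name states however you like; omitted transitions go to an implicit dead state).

Run two small machines in parallel and take their product. One (5 states) tracks whether and how much of `babb` has been seen; the other (7 states) tracks the input length, saturating at 6. Each combined state is a pair, one component from each; accept when both components accept. Equivalent product states are then merged.
With 11 states:
          a    b    c  
>  q0     q1   q2   q1 
   q1     q3   q4   q3 
   q2     q5   q4   q3 
   q3     q3   q3   q3 
   q4     q6   q3   q3 
   q5     q3   q7   q3 
   q6     q3   q8   q3 
   q7     q3   q9   q3 
   q8     q3  q10   q3 
 * q9    q10  q10  q10 
 * q10    q3   q3   q3 
(> = start, * = accepting)

start=q0 accept=q9,q10 q0-a->q1 q0-b->q2 q0-c->q1 q1-a->q3 q1-b->q4 q1-c->q3 q2-a->q5 q2-b->q4 q2-c->q3 q3-a->q3 q3-b->q3 q3-c->q3 q4-a->q6 q4-b->q3 q4-c->q3 q5-a->q3 q5-b->q7 q5-c->q3 q6-a->q3 q6-b->q8 q6-c->q3 q7-a->q3 q7-b->q9 q7-c->q3 q8-a->q3 q8-b->q10 q8-c->q3 q9-a->q10 q9-b->q10 q9-c->q10 q10-a->q3 q10-b->q3 q10-c->q3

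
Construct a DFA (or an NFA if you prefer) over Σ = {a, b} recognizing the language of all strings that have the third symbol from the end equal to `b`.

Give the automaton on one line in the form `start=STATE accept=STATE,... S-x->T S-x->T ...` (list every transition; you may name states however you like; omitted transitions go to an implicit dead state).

A DFA must remember the last 3 symbols (since which symbol is third-to-last isn't known until the input ends). Use one state per possible window of the last ≤3 symbols; accept from those whose window starts with `b`.
A 15-state machine:
          a    b  
>  q0     q1   q2 
   q1     q3   q4 
   q2     q5   q6 
   q3     q7   q8 
   q4     q9  q10 
   q5    q11  q12 
   q6    q13  q14 
   q7     q7   q8 
   q8     q9  q10 
   q9    q11  q12 
   q10   q13  q14 
 * q11    q7   q8 
 * q12    q9  q10 
 * q13   q11  q12 
 * q14   q13  q14 
(> = start, * = accepting)

start=q0 accept=q11,q12,q13,q14 q0-a->q1 q0-b->q2 q1-a->q3 q1-b->q4 q2-a->q5 q2-b->q6 q3-a->q7 q3-b->q8 q4-a->q9 q4-b->q10 q5-a->q11 q5-b->q12 q6-a->q13 q6-b->q14 q7-a->q7 q7-b->q8 q8-a->q9 q8-b->q10 q9-a->q11 q9-b->q12 q10-a->q13 q10-b->q14 q11-a->q7 q11-b->q8 q12-a->q9 q12-b->q10 q13-a->q11 q13-b->q12 q14-a->q13 q14-b->q14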